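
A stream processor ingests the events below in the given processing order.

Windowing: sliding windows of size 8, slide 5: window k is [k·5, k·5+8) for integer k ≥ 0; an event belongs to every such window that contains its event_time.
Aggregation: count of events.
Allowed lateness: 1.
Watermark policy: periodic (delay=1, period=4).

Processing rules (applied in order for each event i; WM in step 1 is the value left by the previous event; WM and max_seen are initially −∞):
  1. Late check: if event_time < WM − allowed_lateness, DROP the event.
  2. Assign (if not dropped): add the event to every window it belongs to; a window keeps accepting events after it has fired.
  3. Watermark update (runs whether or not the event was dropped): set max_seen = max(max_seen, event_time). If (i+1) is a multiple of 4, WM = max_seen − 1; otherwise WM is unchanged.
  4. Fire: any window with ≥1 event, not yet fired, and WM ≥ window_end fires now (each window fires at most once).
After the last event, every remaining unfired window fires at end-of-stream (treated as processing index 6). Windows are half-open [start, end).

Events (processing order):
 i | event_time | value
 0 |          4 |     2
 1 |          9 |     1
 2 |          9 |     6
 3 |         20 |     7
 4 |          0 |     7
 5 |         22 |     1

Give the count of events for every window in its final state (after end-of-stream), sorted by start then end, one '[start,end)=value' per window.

i=0 t=4 v=2: → [0,8); WM=−∞
i=1 t=9 v=1: → [5,13); WM=−∞
i=2 t=9 v=6: → [5,13); WM=−∞
i=3 t=20 v=7: → [20,28),[15,23); WM=19; [0,8) fires=1 [5,13) fires=2
i=4 t=0 v=7: DROP (t<19-1); WM=19
i=5 t=22 v=1: → [20,28),[15,23); WM=19

[0,8)=1 [5,13)=2 [15,23)=2 [20,28)=2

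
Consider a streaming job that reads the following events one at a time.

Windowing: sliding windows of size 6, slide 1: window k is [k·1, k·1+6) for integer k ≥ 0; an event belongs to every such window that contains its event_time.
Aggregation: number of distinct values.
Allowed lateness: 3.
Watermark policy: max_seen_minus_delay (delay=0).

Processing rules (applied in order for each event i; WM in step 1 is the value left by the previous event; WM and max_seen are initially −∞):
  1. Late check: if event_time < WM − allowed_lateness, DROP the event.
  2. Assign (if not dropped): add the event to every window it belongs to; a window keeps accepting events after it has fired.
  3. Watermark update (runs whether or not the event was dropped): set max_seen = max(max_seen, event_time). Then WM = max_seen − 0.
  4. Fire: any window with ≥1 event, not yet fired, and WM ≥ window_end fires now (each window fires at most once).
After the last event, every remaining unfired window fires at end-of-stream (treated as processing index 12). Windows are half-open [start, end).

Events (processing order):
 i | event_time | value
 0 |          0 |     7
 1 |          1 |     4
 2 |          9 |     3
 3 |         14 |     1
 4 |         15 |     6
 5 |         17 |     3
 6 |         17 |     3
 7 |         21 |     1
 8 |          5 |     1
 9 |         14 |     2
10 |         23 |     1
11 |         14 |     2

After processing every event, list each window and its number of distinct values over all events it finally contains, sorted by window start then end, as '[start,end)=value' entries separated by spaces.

[0,6)=2 [1,7)=1 [4,10)=1 [5,11)=1 [6,12)=1 [7,13)=1 [8,14)=1 [9,15)=2 [10,16)=2 [11,17)=2 [12,18)=3 [13,19)=3 [14,20)=3 [15,21)=2 [16,22)=2 [17,23)=2 [18,24)=1 [19,25)=1 [20,26)=1 [21,27)=1 [22,28)=1 [23,29)=1

i=0 t=0 v=7: → [0,6); WM=0
i=1 t=1 v=4: → [1,7),[0,6); WM=1
i=2 t=9 v=3: → [9,15),[8,14),[7,13),[6,12),[5,11),[4,10); WM=9; [0,6) fires=2 [1,7) fires=1
i=3 t=14 v=1: → [14,20),[13,19),[12,18),[11,17),[10,16),[9,15); WM=14; [4,10) fires=1 [5,11) fires=1 [6,12) fires=1 [7,13) fires=1 [8,14) fires=1
i=4 t=15 v=6: → [15,21),[14,20),[13,19),[12,18),[11,17),[10,16); WM=15; [9,15) fires=2
i=5 t=17 v=3: → [17,23),[16,22),[15,21),[14,20),[13,19),[12,18); WM=17; [10,16) fires=2 [11,17) fires=2
i=6 t=17 v=3: → [17,23),[16,22),[15,21),[14,20),[13,19),[12,18); WM=17
i=7 t=21 v=1: → [21,27),[20,26),[19,25),[18,24),[17,23),[16,22); WM=21; [12,18) fires=3 [13,19) fires=3 [14,20) fires=3 [15,21) fires=2
i=8 t=5 v=1: DROP (t<21-3); WM=21
i=9 t=14 v=2: DROP (t<21-3); WM=21
i=10 t=23 v=1: → [23,29),[22,28),[21,27),[20,26),[19,25),[18,24); WM=23; [16,22) fires=2 [17,23) fires=2
i=11 t=14 v=2: DROP (t<23-3); WM=23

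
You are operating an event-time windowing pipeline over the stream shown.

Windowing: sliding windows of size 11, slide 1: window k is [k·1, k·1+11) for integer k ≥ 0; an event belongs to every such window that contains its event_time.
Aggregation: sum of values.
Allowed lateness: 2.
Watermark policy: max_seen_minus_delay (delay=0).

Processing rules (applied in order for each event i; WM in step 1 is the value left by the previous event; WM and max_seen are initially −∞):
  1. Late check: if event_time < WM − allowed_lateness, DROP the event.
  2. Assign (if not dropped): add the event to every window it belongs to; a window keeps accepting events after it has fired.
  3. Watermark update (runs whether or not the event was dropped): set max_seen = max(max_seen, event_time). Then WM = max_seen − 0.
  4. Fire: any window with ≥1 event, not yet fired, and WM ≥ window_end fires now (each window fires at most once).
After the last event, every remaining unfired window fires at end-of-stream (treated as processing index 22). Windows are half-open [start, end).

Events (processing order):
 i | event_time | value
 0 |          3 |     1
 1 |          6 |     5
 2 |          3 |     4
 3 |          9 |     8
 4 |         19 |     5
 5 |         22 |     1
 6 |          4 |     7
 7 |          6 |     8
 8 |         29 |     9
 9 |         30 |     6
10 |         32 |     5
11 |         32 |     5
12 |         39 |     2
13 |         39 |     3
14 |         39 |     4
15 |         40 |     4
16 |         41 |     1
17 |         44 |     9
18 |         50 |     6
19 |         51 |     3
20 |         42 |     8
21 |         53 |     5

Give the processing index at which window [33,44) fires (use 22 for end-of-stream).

17

i=0 t=3 v=1: → [3,14),[2,13),[1,12),[0,11); WM=3
i=1 t=6 v=5: → [6,17),[5,16),[4,15),[3,14),[2,13),[1,12),[0,11); WM=6
i=2 t=3 v=4: DROP (t<6-2); WM=6
i=3 t=9 v=8: → [9,20),[8,19),[7,18),[6,17),[5,16),[4,15),[3,14),[2,13),[1,12),[0,11); WM=9
i=4 t=19 v=5: → [19,30),[18,29),[17,28),[16,27),[15,26),[14,25),[13,24),[12,23),[11,22),[10,21),[9,20); WM=19; [0,11) fires=14 [1,12) fires=14 [2,13) fires=14 [3,14) fires=14 [4,15) fires=13 [5,16) fires=13 [6,17) fires=13 [7,18) fires=8 [8,19) fires=8
i=5 t=22 v=1: → [22,33),[21,32),[20,31),[19,30),[18,29),[17,28),[16,27),[15,26),[14,25),[13,24),[12,23); WM=22; [9,20) fires=13 [10,21) fires=5 [11,22) fires=5
i=6 t=4 v=7: DROP (t<22-2); WM=22
i=7 t=6 v=8: DROP (t<22-2); WM=22
i=8 t=29 v=9: → [29,40),[28,39),[27,38),[26,37),[25,36),[24,35),[23,34),[22,33),[21,32),[20,31),[19,30); WM=29; [12,23) fires=6 [13,24) fires=6 [14,25) fires=6 [15,26) fires=6 [16,27) fires=6 [17,28) fires=6 [18,29) fires=6
i=9 t=30 v=6: → [30,41),[29,40),[28,39),[27,38),[26,37),[25,36),[24,35),[23,34),[22,33),[21,32),[20,31); WM=30; [19,30) fires=15
i=10 t=32 v=5: → [32,43),[31,42),[30,41),[29,40),[28,39),[27,38),[26,37),[25,36),[24,35),[23,34),[22,33); WM=32; [20,31) fires=16 [21,32) fires=16
i=11 t=32 v=5: → [32,43),[31,42),[30,41),[29,40),[28,39),[27,38),[26,37),[25,36),[24,35),[23,34),[22,33); WM=32
i=12 t=39 v=2: → [39,50),[38,49),[37,48),[36,47),[35,46),[34,45),[33,44),[32,43),[31,42),[30,41),[29,40); WM=39; [22,33) fires=26 [23,34) fires=25 [24,35) fires=25 [25,36) fires=25 [26,37) fires=25 [27,38) fires=25 [28,39) fires=25
i=13 t=39 v=3: → [39,50),[38,49),[37,48),[36,47),[35,46),[34,45),[33,44),[32,43),[31,42),[30,41),[29,40); WM=39
i=14 t=39 v=4: → [39,50),[38,49),[37,48),[36,47),[35,46),[34,45),[33,44),[32,43),[31,42),[30,41),[29,40); WM=39
i=15 t=40 v=4: → [40,51),[39,50),[38,49),[37,48),[36,47),[35,46),[34,45),[33,44),[32,43),[31,42),[30,41); WM=40; [29,40) fires=34
i=16 t=41 v=1: → [41,52),[40,51),[39,50),[38,49),[37,48),[36,47),[35,46),[34,45),[33,44),[32,43),[31,42); WM=41; [30,41) fires=29
i=17 t=44 v=9: → [44,55),[43,54),[42,53),[41,52),[40,51),[39,50),[38,49),[37,48),[36,47),[35,46),[34,45); WM=44; [31,42) fires=24 [32,43) fires=24 [33,44) fires=14
i=18 t=50 v=6: → [50,61),[49,60),[48,59),[47,58),[46,57),[45,56),[44,55),[43,54),[42,53),[41,52),[40,51); WM=50; [34,45) fires=23 [35,46) fires=23 [36,47) fires=23 [37,48) fires=23 [38,49) fires=23 [39,50) fires=23
i=19 t=51 v=3: → [51,62),[50,61),[49,60),[48,59),[47,58),[46,57),[45,56),[44,55),[43,54),[42,53),[41,52); WM=51; [40,51) fires=20
i=20 t=42 v=8: DROP (t<51-2); WM=51
i=21 t=53 v=5: → [53,64),[52,63),[51,62),[50,61),[49,60),[48,59),[47,58),[46,57),[45,56),[44,55),[43,54); WM=53; [41,52) fires=19 [42,53) fires=18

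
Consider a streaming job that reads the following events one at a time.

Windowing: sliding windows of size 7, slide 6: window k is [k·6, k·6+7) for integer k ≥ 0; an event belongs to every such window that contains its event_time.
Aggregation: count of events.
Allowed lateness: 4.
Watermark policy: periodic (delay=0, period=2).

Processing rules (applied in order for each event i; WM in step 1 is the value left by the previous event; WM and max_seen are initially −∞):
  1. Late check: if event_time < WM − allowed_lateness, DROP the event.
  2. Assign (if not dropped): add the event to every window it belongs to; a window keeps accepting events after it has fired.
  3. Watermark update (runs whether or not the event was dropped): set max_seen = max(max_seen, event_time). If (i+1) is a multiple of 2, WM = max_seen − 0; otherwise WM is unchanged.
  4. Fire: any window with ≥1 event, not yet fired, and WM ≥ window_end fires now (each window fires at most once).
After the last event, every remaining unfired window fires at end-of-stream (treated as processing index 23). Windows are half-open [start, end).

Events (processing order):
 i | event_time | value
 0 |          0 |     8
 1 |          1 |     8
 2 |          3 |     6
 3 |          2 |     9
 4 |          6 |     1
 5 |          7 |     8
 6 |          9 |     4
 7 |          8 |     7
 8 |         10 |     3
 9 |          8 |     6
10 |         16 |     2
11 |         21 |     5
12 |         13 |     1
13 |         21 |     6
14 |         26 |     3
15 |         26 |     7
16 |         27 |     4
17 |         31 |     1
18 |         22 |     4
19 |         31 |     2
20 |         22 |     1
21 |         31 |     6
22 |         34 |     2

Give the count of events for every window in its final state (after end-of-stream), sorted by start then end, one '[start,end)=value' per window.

[0,7)=5 [6,13)=6 [12,19)=1 [18,25)=2 [24,31)=3 [30,37)=4

i=0 t=0 v=8: → [0,7); WM=−∞
i=1 t=1 v=8: → [0,7); WM=1
i=2 t=3 v=6: → [0,7); WM=1
i=3 t=2 v=9: → [0,7); WM=3
i=4 t=6 v=1: → [6,13),[0,7); WM=3
i=5 t=7 v=8: → [6,13); WM=7; [0,7) fires=5
i=6 t=9 v=4: → [6,13); WM=7
i=7 t=8 v=7: → [6,13); WM=9
i=8 t=10 v=3: → [6,13); WM=9
i=9 t=8 v=6: → [6,13); WM=10
i=10 t=16 v=2: → [12,19); WM=10
i=11 t=21 v=5: → [18,25); WM=21; [6,13) fires=6 [12,19) fires=1
i=12 t=13 v=1: DROP (t<21-4); WM=21
i=13 t=21 v=6: → [18,25); WM=21
i=14 t=26 v=3: → [24,31); WM=21
i=15 t=26 v=7: → [24,31); WM=26; [18,25) fires=2
i=16 t=27 v=4: → [24,31); WM=26
i=17 t=31 v=1: → [30,37); WM=31; [24,31) fires=3
i=18 t=22 v=4: DROP (t<31-4); WM=31
i=19 t=31 v=2: → [30,37); WM=31
i=20 t=22 v=1: DROP (t<31-4); WM=31
i=21 t=31 v=6: → [30,37); WM=31
i=22 t=34 v=2: → [30,37); WM=31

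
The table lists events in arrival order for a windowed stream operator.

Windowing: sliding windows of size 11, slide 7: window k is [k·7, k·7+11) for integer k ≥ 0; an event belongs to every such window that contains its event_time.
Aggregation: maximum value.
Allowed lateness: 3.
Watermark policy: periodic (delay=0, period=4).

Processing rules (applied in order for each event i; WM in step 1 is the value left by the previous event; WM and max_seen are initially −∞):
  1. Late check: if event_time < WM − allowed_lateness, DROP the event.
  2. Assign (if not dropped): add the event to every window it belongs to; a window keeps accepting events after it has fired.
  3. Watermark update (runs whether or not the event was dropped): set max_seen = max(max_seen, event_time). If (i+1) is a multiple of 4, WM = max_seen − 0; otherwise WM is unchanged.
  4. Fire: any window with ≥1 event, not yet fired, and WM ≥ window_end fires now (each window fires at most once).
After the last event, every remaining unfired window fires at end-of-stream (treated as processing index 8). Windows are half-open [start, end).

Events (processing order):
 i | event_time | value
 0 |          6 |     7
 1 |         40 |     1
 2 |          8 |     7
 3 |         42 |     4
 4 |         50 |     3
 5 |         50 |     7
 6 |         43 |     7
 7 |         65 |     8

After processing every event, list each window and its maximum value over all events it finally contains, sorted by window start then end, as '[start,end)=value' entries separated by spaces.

i=0 t=6 v=7: → [0,11); WM=−∞
i=1 t=40 v=1: → [35,46); WM=−∞
i=2 t=8 v=7: → [7,18),[0,11); WM=−∞
i=3 t=42 v=4: → [42,53),[35,46); WM=42; [0,11) fires=7 [7,18) fires=7
i=4 t=50 v=3: → [49,60),[42,53); WM=42
i=5 t=50 v=7: → [49,60),[42,53); WM=42
i=6 t=43 v=7: → [42,53),[35,46); WM=42
i=7 t=65 v=8: → [63,74),[56,67); WM=65; [35,46) fires=7 [42,53) fires=7 [49,60) fires=7

[0,11)=7 [7,18)=7 [35,46)=7 [42,53)=7 [49,60)=7 [56,67)=8 [63,74)=8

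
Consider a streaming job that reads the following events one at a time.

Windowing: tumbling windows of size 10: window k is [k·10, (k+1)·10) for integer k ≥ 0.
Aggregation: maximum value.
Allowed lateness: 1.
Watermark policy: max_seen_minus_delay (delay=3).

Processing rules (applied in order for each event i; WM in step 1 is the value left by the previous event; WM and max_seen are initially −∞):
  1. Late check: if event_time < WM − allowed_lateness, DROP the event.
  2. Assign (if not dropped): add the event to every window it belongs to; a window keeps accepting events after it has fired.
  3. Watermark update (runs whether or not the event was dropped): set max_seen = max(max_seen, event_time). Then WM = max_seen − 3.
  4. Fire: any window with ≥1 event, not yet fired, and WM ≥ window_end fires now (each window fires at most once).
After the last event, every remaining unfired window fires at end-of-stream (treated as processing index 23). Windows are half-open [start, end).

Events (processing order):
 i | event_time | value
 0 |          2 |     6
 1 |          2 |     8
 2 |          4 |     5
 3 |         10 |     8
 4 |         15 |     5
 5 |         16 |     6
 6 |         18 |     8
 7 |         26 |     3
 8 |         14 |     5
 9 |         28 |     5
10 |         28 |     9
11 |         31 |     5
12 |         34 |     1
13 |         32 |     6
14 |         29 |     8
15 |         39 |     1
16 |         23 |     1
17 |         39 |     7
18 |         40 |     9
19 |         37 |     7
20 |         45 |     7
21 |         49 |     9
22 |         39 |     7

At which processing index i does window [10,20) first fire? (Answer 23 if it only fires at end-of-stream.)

7

i=0 t=2 v=6: → [0,10); WM=-1
i=1 t=2 v=8: → [0,10); WM=-1
i=2 t=4 v=5: → [0,10); WM=1
i=3 t=10 v=8: → [10,20); WM=7
i=4 t=15 v=5: → [10,20); WM=12; [0,10) fires=8
i=5 t=16 v=6: → [10,20); WM=13
i=6 t=18 v=8: → [10,20); WM=15
i=7 t=26 v=3: → [20,30); WM=23; [10,20) fires=8
i=8 t=14 v=5: DROP (t<23-1); WM=23
i=9 t=28 v=5: → [20,30); WM=25
i=10 t=28 v=9: → [20,30); WM=25
i=11 t=31 v=5: → [30,40); WM=28
i=12 t=34 v=1: → [30,40); WM=31; [20,30) fires=9
i=13 t=32 v=6: → [30,40); WM=31
i=14 t=29 v=8: DROP (t<31-1); WM=31
i=15 t=39 v=1: → [30,40); WM=36
i=16 t=23 v=1: DROP (t<36-1); WM=36
i=17 t=39 v=7: → [30,40); WM=36
i=18 t=40 v=9: → [40,50); WM=37
i=19 t=37 v=7: → [30,40); WM=37
i=20 t=45 v=7: → [40,50); WM=42; [30,40) fires=7
i=21 t=49 v=9: → [40,50); WM=46
i=22 t=39 v=7: DROP (t<46-1); WM=46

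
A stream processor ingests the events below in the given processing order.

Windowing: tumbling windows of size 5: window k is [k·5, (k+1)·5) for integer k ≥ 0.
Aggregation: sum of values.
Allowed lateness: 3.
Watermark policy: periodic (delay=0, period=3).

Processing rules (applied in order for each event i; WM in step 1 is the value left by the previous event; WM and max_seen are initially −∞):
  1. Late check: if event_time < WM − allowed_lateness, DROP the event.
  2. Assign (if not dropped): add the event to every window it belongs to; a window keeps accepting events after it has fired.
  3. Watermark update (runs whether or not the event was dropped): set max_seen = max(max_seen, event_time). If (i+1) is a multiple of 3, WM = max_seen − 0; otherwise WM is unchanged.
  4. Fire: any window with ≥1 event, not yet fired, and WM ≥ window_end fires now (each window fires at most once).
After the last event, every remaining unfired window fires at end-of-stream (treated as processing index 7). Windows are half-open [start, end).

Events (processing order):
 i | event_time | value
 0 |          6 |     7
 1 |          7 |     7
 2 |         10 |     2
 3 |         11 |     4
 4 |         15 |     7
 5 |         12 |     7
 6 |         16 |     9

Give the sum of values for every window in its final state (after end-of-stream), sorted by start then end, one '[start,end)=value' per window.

i=0 t=6 v=7: → [5,10); WM=−∞
i=1 t=7 v=7: → [5,10); WM=−∞
i=2 t=10 v=2: → [10,15); WM=10; [5,10) fires=14
i=3 t=11 v=4: → [10,15); WM=10
i=4 t=15 v=7: → [15,20); WM=10
i=5 t=12 v=7: → [10,15); WM=15; [10,15) fires=13
i=6 t=16 v=9: → [15,20); WM=15

[5,10)=14 [10,15)=13 [15,20)=16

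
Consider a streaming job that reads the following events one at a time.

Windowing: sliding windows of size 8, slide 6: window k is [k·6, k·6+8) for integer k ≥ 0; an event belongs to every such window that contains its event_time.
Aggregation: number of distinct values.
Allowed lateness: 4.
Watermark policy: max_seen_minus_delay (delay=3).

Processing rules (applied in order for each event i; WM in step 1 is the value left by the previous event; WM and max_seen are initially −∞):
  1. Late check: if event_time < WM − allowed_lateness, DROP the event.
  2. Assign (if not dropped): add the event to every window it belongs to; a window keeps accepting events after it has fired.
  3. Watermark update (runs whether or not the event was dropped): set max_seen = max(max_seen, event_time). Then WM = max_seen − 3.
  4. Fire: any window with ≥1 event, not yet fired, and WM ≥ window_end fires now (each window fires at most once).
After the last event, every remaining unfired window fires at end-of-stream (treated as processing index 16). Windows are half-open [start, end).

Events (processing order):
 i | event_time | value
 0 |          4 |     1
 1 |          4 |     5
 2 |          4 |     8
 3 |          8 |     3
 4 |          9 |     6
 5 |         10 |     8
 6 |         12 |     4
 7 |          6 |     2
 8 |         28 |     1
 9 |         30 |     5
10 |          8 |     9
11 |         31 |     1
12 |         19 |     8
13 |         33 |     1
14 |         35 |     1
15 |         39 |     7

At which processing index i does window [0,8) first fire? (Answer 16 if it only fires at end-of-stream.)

i=0 t=4 v=1: → [0,8); WM=1
i=1 t=4 v=5: → [0,8); WM=1
i=2 t=4 v=8: → [0,8); WM=1
i=3 t=8 v=3: → [6,14); WM=5
i=4 t=9 v=6: → [6,14); WM=6
i=5 t=10 v=8: → [6,14); WM=7
i=6 t=12 v=4: → [12,20),[6,14); WM=9; [0,8) fires=3
i=7 t=6 v=2: → [6,14),[0,8); WM=9
i=8 t=28 v=1: → [24,32); WM=25; [6,14) fires=5 [12,20) fires=1
i=9 t=30 v=5: → [30,38),[24,32); WM=27
i=10 t=8 v=9: DROP (t<27-4); WM=27
i=11 t=31 v=1: → [30,38),[24,32); WM=28
i=12 t=19 v=8: DROP (t<28-4); WM=28
i=13 t=33 v=1: → [30,38); WM=30
i=14 t=35 v=1: → [30,38); WM=32; [24,32) fires=2
i=15 t=39 v=7: → [36,44); WM=36

6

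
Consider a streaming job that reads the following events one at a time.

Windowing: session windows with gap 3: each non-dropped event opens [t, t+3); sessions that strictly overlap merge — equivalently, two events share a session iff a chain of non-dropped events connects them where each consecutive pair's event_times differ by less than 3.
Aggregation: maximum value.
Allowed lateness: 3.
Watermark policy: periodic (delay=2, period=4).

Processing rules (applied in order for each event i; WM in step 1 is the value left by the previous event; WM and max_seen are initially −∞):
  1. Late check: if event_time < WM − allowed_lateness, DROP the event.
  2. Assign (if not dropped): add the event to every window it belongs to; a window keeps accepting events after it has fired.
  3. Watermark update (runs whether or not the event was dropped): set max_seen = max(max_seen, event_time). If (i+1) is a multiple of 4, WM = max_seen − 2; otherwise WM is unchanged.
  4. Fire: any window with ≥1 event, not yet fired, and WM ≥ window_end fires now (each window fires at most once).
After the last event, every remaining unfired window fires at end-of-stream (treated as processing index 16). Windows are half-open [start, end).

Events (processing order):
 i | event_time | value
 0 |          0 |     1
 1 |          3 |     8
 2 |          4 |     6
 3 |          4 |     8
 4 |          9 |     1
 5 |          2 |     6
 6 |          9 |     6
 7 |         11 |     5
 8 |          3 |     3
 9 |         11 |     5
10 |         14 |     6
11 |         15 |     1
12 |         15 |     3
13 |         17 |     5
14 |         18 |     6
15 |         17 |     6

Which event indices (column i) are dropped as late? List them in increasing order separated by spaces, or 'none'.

8

i=0 t=0 v=1: → [0,3); WM=−∞
i=1 t=3 v=8: → [3,6); WM=−∞
i=2 t=4 v=6: → [3,7); WM=−∞
i=3 t=4 v=8: → [3,7); WM=2
i=4 t=9 v=1: → [9,12); WM=2
i=5 t=2 v=6: → [0,7); WM=2
i=6 t=9 v=6: → [9,12); WM=2
i=7 t=11 v=5: → [9,14); WM=9
i=8 t=3 v=3: DROP (t<9-3); WM=9
i=9 t=11 v=5: → [9,14); WM=9
i=10 t=14 v=6: → [14,17); WM=9
i=11 t=15 v=1: → [14,18); WM=13
i=12 t=15 v=3: → [14,18); WM=13
i=13 t=17 v=5: → [14,20); WM=13
i=14 t=18 v=6: → [14,21); WM=13
i=15 t=17 v=6: → [14,21); WM=16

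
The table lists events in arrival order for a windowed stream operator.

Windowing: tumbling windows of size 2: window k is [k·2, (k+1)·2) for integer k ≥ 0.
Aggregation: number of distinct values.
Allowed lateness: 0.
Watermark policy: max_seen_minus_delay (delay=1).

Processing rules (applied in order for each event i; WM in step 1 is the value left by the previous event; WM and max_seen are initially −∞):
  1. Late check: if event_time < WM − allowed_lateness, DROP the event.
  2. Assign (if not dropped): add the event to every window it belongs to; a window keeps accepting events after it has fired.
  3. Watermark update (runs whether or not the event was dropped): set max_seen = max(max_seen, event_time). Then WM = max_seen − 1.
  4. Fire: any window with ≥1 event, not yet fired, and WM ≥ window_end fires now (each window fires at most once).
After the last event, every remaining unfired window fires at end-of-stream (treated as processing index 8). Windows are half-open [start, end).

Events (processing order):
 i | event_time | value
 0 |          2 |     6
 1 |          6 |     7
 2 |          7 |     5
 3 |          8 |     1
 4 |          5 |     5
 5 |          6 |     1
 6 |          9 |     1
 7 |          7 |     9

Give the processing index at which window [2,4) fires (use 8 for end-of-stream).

1

i=0 t=2 v=6: → [2,4); WM=1
i=1 t=6 v=7: → [6,8); WM=5; [2,4) fires=1
i=2 t=7 v=5: → [6,8); WM=6
i=3 t=8 v=1: → [8,10); WM=7
i=4 t=5 v=5: DROP (t<7-0); WM=7
i=5 t=6 v=1: DROP (t<7-0); WM=7
i=6 t=9 v=1: → [8,10); WM=8; [6,8) fires=2
i=7 t=7 v=9: DROP (t<8-0); WM=8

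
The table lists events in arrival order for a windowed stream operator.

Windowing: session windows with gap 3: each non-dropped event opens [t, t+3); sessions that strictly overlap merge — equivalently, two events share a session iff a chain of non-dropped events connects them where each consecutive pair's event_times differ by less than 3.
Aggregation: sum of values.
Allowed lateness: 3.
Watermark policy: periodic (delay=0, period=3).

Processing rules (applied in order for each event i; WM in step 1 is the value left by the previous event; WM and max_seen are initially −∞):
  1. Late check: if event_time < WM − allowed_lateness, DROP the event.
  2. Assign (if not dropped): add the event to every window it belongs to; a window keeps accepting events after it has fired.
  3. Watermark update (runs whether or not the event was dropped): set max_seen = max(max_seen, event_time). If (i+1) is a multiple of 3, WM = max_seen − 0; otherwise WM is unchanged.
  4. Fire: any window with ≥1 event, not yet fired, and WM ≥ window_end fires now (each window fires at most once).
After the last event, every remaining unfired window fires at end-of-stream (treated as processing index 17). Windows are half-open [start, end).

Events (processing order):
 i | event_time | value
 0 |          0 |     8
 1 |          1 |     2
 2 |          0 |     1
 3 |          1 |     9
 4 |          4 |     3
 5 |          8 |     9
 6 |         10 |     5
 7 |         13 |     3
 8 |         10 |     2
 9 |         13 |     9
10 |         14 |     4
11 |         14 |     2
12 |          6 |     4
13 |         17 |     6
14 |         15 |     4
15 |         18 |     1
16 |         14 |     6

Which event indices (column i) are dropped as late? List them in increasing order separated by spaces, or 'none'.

12

i=0 t=0 v=8: → [0,3); WM=−∞
i=1 t=1 v=2: → [0,4); WM=−∞
i=2 t=0 v=1: → [0,4); WM=1
i=3 t=1 v=9: → [0,4); WM=1
i=4 t=4 v=3: → [4,7); WM=1
i=5 t=8 v=9: → [8,11); WM=8
i=6 t=10 v=5: → [8,13); WM=8
i=7 t=13 v=3: → [13,16); WM=8
i=8 t=10 v=2: → [8,13); WM=13
i=9 t=13 v=9: → [13,16); WM=13
i=10 t=14 v=4: → [13,17); WM=13
i=11 t=14 v=2: → [13,17); WM=14
i=12 t=6 v=4: DROP (t<14-3); WM=14
i=13 t=17 v=6: → [17,20); WM=14
i=14 t=15 v=4: → [13,20); WM=17
i=15 t=18 v=1: → [13,21); WM=17
i=16 t=14 v=6: → [13,21); WM=17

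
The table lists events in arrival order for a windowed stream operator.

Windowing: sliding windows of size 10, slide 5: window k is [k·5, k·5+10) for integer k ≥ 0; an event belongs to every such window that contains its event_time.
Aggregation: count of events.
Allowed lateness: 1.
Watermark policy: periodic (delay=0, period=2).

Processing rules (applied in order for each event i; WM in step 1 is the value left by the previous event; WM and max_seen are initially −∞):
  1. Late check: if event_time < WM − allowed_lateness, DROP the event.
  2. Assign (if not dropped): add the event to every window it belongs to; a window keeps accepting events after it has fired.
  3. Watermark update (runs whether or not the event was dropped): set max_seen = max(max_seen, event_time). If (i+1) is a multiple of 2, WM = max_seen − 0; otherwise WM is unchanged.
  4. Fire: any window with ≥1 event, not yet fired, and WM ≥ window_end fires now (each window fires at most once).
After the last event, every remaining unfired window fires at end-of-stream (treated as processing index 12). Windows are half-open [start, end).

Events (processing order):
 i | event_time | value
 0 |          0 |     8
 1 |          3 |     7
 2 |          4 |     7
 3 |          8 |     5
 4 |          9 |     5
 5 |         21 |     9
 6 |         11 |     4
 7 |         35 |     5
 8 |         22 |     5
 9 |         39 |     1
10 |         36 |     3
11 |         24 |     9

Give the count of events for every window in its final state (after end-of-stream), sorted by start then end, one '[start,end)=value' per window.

i=0 t=0 v=8: → [0,10); WM=−∞
i=1 t=3 v=7: → [0,10); WM=3
i=2 t=4 v=7: → [0,10); WM=3
i=3 t=8 v=5: → [5,15),[0,10); WM=8
i=4 t=9 v=5: → [5,15),[0,10); WM=8
i=5 t=21 v=9: → [20,30),[15,25); WM=21; [0,10) fires=5 [5,15) fires=2
i=6 t=11 v=4: DROP (t<21-1); WM=21
i=7 t=35 v=5: → [35,45),[30,40); WM=35; [15,25) fires=1 [20,30) fires=1
i=8 t=22 v=5: DROP (t<35-1); WM=35
i=9 t=39 v=1: → [35,45),[30,40); WM=39
i=10 t=36 v=3: DROP (t<39-1); WM=39
i=11 t=24 v=9: DROP (t<39-1); WM=39

[0,10)=5 [5,15)=2 [15,25)=1 [20,30)=1 [30,40)=2 [35,45)=2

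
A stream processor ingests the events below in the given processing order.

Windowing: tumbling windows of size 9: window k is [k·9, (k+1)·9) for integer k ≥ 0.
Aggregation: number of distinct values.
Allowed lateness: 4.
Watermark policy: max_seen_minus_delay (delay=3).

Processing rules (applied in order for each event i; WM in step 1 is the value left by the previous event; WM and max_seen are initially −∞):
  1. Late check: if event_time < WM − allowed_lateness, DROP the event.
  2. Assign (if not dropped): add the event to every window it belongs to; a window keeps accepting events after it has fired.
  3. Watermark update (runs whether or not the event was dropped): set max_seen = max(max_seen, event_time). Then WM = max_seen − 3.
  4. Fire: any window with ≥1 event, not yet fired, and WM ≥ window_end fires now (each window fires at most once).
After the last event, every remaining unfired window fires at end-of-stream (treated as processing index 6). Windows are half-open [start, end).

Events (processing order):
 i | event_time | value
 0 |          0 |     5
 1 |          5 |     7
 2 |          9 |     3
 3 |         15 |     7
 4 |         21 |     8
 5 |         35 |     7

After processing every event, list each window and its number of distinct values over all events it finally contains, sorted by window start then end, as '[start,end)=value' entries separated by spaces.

[0,9)=2 [9,18)=2 [18,27)=1 [27,36)=1

i=0 t=0 v=5: → [0,9); WM=-3
i=1 t=5 v=7: → [0,9); WM=2
i=2 t=9 v=3: → [9,18); WM=6
i=3 t=15 v=7: → [9,18); WM=12; [0,9) fires=2
i=4 t=21 v=8: → [18,27); WM=18; [9,18) fires=2
i=5 t=35 v=7: → [27,36); WM=32; [18,27) fires=1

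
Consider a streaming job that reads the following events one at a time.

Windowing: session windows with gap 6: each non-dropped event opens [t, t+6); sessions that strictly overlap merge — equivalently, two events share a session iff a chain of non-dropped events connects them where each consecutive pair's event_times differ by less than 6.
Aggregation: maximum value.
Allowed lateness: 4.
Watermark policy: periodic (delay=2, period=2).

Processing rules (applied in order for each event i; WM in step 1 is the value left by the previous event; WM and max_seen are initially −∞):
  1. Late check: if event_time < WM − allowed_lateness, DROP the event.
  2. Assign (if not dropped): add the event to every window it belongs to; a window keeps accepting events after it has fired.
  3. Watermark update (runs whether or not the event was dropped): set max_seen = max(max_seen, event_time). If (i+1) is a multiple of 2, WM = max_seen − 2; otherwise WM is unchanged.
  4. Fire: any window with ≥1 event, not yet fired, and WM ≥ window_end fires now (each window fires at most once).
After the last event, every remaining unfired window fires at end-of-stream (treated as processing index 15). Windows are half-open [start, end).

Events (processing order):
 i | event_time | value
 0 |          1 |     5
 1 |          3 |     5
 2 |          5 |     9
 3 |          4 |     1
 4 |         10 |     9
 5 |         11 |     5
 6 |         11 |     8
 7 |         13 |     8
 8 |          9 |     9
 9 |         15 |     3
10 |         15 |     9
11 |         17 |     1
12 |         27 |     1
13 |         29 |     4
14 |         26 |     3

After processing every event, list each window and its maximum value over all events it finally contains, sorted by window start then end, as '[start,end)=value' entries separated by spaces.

[1,23)=9 [26,35)=4

i=0 t=1 v=5: → [1,7); WM=−∞
i=1 t=3 v=5: → [1,9); WM=1
i=2 t=5 v=9: → [1,11); WM=1
i=3 t=4 v=1: → [1,11); WM=3
i=4 t=10 v=9: → [1,16); WM=3
i=5 t=11 v=5: → [1,17); WM=9
i=6 t=11 v=8: → [1,17); WM=9
i=7 t=13 v=8: → [1,19); WM=11
i=8 t=9 v=9: → [1,19); WM=11
i=9 t=15 v=3: → [1,21); WM=13
i=10 t=15 v=9: → [1,21); WM=13
i=11 t=17 v=1: → [1,23); WM=15
i=12 t=27 v=1: → [27,33); WM=15
i=13 t=29 v=4: → [27,35); WM=27
i=14 t=26 v=3: → [26,35); WM=27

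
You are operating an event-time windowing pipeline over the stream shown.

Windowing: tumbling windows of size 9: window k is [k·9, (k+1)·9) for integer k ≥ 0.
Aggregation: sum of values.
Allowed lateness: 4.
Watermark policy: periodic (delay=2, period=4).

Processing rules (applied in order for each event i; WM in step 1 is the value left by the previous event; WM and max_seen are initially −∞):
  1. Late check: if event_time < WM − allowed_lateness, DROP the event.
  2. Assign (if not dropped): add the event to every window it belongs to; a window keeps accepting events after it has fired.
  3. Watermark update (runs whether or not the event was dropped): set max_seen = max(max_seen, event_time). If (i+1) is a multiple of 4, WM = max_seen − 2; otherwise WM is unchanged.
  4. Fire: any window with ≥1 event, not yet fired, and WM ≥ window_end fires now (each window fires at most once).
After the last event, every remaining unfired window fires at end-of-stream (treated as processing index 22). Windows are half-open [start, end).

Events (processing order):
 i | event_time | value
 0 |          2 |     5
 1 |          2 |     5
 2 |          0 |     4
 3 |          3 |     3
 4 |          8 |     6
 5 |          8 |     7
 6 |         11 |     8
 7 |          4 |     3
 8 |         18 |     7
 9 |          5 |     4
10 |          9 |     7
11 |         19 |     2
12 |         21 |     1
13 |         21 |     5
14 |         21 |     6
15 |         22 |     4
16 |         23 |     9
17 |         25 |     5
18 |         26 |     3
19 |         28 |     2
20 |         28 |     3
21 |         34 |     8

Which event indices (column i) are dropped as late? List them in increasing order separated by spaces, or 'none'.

i=0 t=2 v=5: → [0,9); WM=−∞
i=1 t=2 v=5: → [0,9); WM=−∞
i=2 t=0 v=4: → [0,9); WM=−∞
i=3 t=3 v=3: → [0,9); WM=1
i=4 t=8 v=6: → [0,9); WM=1
i=5 t=8 v=7: → [0,9); WM=1
i=6 t=11 v=8: → [9,18); WM=1
i=7 t=4 v=3: → [0,9); WM=9; [0,9) fires=33
i=8 t=18 v=7: → [18,27); WM=9
i=9 t=5 v=4: → [0,9); WM=9
i=10 t=9 v=7: → [9,18); WM=9
i=11 t=19 v=2: → [18,27); WM=17
i=12 t=21 v=1: → [18,27); WM=17
i=13 t=21 v=5: → [18,27); WM=17
i=14 t=21 v=6: → [18,27); WM=17
i=15 t=22 v=4: → [18,27); WM=20; [9,18) fires=15
i=16 t=23 v=9: → [18,27); WM=20
i=17 t=25 v=5: → [18,27); WM=20
i=18 t=26 v=3: → [18,27); WM=20
i=19 t=28 v=2: → [27,36); WM=26
i=20 t=28 v=3: → [27,36); WM=26
i=21 t=34 v=8: → [27,36); WM=26

none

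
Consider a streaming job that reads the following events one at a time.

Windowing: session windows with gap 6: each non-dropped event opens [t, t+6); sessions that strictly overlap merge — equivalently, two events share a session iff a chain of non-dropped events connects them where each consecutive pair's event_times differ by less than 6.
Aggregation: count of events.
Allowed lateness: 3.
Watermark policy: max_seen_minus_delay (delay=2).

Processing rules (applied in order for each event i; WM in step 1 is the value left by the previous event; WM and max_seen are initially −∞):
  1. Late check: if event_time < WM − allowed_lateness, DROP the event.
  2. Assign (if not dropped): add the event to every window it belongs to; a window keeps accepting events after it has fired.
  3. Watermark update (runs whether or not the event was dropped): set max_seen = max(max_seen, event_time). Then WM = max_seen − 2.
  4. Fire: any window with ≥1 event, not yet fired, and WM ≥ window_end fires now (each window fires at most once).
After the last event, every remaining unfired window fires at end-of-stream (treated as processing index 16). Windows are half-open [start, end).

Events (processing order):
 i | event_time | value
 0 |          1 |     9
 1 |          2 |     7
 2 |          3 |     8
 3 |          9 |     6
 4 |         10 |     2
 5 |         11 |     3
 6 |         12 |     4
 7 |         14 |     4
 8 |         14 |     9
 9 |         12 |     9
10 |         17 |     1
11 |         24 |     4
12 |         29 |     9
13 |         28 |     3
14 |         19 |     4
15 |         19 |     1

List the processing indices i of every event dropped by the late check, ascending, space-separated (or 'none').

14 15

i=0 t=1 v=9: → [1,7); WM=-1
i=1 t=2 v=7: → [1,8); WM=0
i=2 t=3 v=8: → [1,9); WM=1
i=3 t=9 v=6: → [9,15); WM=7
i=4 t=10 v=2: → [9,16); WM=8
i=5 t=11 v=3: → [9,17); WM=9
i=6 t=12 v=4: → [9,18); WM=10
i=7 t=14 v=4: → [9,20); WM=12
i=8 t=14 v=9: → [9,20); WM=12
i=9 t=12 v=9: → [9,20); WM=12
i=10 t=17 v=1: → [9,23); WM=15
i=11 t=24 v=4: → [24,30); WM=22
i=12 t=29 v=9: → [24,35); WM=27
i=13 t=28 v=3: → [24,35); WM=27
i=14 t=19 v=4: DROP (t<27-3); WM=27
i=15 t=19 v=1: DROP (t<27-3); WM=27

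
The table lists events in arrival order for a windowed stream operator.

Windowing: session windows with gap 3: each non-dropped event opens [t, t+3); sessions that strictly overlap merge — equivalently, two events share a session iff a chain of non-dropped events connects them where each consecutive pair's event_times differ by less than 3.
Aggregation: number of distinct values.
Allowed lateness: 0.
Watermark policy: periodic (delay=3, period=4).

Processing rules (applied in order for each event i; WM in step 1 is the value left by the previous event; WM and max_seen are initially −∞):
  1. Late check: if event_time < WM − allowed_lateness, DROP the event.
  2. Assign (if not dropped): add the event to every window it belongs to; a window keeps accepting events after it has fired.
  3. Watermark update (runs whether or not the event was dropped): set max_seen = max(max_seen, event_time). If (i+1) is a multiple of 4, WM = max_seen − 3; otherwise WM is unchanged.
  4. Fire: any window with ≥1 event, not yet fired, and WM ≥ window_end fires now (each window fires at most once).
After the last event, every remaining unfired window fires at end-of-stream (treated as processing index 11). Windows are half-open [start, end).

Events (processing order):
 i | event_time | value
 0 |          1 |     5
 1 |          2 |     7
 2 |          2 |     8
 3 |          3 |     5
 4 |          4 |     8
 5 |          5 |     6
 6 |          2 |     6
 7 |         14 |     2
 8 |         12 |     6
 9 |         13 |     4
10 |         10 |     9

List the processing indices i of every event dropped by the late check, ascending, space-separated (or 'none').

10

i=0 t=1 v=5: → [1,4); WM=−∞
i=1 t=2 v=7: → [1,5); WM=−∞
i=2 t=2 v=8: → [1,5); WM=−∞
i=3 t=3 v=5: → [1,6); WM=0
i=4 t=4 v=8: → [1,7); WM=0
i=5 t=5 v=6: → [1,8); WM=0
i=6 t=2 v=6: → [1,8); WM=0
i=7 t=14 v=2: → [14,17); WM=11
i=8 t=12 v=6: → [12,17); WM=11
i=9 t=13 v=4: → [12,17); WM=11
i=10 t=10 v=9: DROP (t<11-0); WM=11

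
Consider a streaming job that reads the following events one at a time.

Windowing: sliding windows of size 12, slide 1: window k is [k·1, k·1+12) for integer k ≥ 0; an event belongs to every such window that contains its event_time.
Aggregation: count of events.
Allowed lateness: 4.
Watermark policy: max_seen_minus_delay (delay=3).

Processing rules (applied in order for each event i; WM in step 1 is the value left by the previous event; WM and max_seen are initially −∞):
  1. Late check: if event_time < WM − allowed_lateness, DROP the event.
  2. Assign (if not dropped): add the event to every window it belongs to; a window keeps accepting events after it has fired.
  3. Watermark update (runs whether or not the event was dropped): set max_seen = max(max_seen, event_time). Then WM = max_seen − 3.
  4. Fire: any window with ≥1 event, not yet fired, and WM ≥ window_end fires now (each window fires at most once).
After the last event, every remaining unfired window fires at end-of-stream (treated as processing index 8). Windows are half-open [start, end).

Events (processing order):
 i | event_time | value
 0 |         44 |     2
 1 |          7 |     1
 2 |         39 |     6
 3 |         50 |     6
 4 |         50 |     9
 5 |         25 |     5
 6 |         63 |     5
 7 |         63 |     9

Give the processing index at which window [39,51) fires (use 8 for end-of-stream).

6

i=0 t=44 v=2: → [44,56),[43,55),[42,54),[41,53),[40,52),[39,51),[38,50),[37,49),[36,48),[35,47),[34,46),[33,45); WM=41
i=1 t=7 v=1: DROP (t<41-4); WM=41
i=2 t=39 v=6: → [39,51),[38,50),[37,49),[36,48),[35,47),[34,46),[33,45),[32,44),[31,43),[30,42),[29,41),[28,40); WM=41; [28,40) fires=1 [29,41) fires=1
i=3 t=50 v=6: → [50,62),[49,61),[48,60),[47,59),[46,58),[45,57),[44,56),[43,55),[42,54),[41,53),[40,52),[39,51); WM=47; [30,42) fires=1 [31,43) fires=1 [32,44) fires=1 [33,45) fires=2 [34,46) fires=2 [35,47) fires=2
i=4 t=50 v=9: → [50,62),[49,61),[48,60),[47,59),[46,58),[45,57),[44,56),[43,55),[42,54),[41,53),[40,52),[39,51); WM=47
i=5 t=25 v=5: DROP (t<47-4); WM=47
i=6 t=63 v=5: → [63,75),[62,74),[61,73),[60,72),[59,71),[58,70),[57,69),[56,68),[55,67),[54,66),[53,65),[52,64); WM=60; [36,48) fires=2 [37,49) fires=2 [38,50) fires=2 [39,51) fires=4 [40,52) fires=3 [41,53) fires=3 [42,54) fires=3 [43,55) fires=3 [44,56) fires=3 [45,57) fires=2 [46,58) fires=2 [47,59) fires=2 [48,60) fires=2
i=7 t=63 v=9: → [63,75),[62,74),[61,73),[60,72),[59,71),[58,70),[57,69),[56,68),[55,67),[54,66),[53,65),[52,64); WM=60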